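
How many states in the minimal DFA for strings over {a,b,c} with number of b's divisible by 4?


Track (count of b) mod 4: states 0..3, accept at 0
Minimal DFA: 4 states


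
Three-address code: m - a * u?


Break into single-operator statements:
t1 = a * u
t2 = m - t1


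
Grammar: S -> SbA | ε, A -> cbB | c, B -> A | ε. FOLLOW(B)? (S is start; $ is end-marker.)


$ ∈ FOLLOW(S). For each A -> αBβ: add FIRST(β)\{ε} to FOLLOW(B); if β nullable, add FOLLOW(A).
FOLLOW(B) = {$, b}


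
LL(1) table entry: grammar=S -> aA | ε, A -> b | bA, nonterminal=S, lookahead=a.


For [S, a]: 'a' ∈ FIRST(aA)
Entry: S -> aA


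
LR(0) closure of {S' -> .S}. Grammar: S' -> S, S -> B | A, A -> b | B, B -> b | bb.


Start: S' -> .S
For each item with dot before a nonterminal B, add B -> .γ for every B-production
Closure: [S' -> .S, S -> .B, S -> .A, B -> .b, B -> .bb, A -> .b, A -> .B]


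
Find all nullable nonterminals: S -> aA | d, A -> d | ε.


A nonterminal is nullable iff some alternative derives ε (directly, or every symbol in it is nullable)
Nullable: {A}


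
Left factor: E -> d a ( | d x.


Common prefix: 'd'
Factored: E -> d E', E' -> a ( | x


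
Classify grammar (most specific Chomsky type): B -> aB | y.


Right-linear: every RHS is a terminal or a terminal followed by one nonterminal
Classification: Type 3 (Regular)


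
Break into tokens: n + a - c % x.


Scan left to right, longest-match per lexeme
Tokens: ID(n), OP(+), ID(a), OP(-), ID(c), OP(%), ID(x)


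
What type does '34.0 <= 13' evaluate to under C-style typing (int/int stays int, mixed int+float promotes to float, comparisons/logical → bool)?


Operand types: float <= int
Rule: comparison yields bool
Result type: bool


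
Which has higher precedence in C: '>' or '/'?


'/' is multiplicative (level 10); '>' is relational (level 7)
Higher level binds tighter
'/' has higher precedence than '>'


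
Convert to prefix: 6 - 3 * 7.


'*' binds tighter: tree is (- 6 (* 3 7))
Prefix: - 6 * 3 7


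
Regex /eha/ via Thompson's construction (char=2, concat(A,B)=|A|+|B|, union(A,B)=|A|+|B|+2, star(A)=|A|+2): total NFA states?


Syntax tree has 3 char leaf(s), 0 union(s), 0 star(s)
chars contribute 3×2 = 6; each union adds +2; each star adds +2
Total: 6 + 0 + 0 = 6 states


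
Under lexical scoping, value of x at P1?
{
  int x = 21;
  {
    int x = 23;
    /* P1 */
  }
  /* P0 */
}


x declared in the same block as P1
x = 23


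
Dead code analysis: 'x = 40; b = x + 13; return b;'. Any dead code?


x is read by b's definition; b is returned
No dead code


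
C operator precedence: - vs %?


'%' is multiplicative (level 10); '-' is additive (level 9)
Higher level binds tighter
'%' has higher precedence than '-'


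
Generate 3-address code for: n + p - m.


Break into single-operator statements:
t1 = n + p
t2 = t1 - m


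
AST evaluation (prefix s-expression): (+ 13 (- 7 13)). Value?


Evaluate inner: (- 7 13) = -6
Evaluate root: (+ 13 -6) = 7
Result: 7


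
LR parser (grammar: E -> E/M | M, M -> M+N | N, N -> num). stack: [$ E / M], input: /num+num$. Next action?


handle 'E/M' on top; lookahead ∈ FOLLOW(E) = {/, $}
Action: reduce (E -> E/M)


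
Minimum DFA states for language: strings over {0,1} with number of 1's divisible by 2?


Track (count of 1) mod 2: states 0..1, accept at 0
Minimal DFA: 2 states


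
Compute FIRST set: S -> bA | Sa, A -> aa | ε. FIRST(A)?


Per alternative of A: FIRST(aa) = {a}; FIRST(ε) = {ε}
FIRST(A) = {a, ε}


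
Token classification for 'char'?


Pattern: reserved word
Type: KEYWORD


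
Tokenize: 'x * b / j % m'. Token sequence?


Scan left to right, longest-match per lexeme
Tokens: ID(x), OP(*), ID(b), OP(/), ID(j), OP(%), ID(m)


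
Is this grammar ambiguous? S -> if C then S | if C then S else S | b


dangling else: 'if C then if C then b else b' parses two ways
Ambiguous


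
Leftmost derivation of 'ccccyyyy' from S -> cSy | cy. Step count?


Derivation: S => cSy => ccSyy => cccSyyy => ccccyyyy
Steps: 4


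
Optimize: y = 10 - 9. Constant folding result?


10 - 9 = 1 at compile time
Optimized: y = 1


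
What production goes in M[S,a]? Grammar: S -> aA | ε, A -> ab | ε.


For [S, a]: 'a' ∈ FIRST(aA)
Entry: S -> aA


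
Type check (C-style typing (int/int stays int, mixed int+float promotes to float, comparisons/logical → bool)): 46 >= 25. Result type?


Operand types: int >= int
Rule: comparison yields bool
Result type: bool


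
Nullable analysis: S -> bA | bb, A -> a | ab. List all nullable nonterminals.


A nonterminal is nullable iff some alternative derives ε (directly, or every symbol in it is nullable)
Nullable: {}


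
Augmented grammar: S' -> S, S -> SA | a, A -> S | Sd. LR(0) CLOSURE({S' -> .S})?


Start: S' -> .S
For each item with dot before a nonterminal B, add B -> .γ for every B-production
Closure: [S' -> .S, S -> .SA, S -> .a]


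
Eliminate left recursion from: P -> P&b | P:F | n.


Left-recursive alternatives: P&b, P:F; non-recursive: n
Introduce P': P -> nP', P' -> &bP' | :FP' | ε


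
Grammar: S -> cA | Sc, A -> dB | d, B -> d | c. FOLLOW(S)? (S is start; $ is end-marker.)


$ ∈ FOLLOW(S). For each A -> αBβ: add FIRST(β)\{ε} to FOLLOW(B); if β nullable, add FOLLOW(A).
FOLLOW(S) = {$, c}


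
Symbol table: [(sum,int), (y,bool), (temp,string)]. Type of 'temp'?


Lookup 'temp' → type string


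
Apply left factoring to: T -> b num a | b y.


Common prefix: 'b'
Factored: T -> b T', T' -> num a | y


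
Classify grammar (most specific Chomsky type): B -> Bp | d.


Left-linear: every RHS is a terminal or one nonterminal followed by a terminal
Classification: Type 3 (Regular)


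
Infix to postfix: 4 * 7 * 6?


Left to right (same or higher precedence on left)
Postfix: 4 7 * 6 *


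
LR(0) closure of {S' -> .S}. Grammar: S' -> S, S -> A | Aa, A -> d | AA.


Start: S' -> .S
For each item with dot before a nonterminal B, add B -> .γ for every B-production
Closure: [S' -> .S, S -> .A, S -> .Aa, A -> .d, A -> .AA]


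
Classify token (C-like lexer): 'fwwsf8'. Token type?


Pattern: letter/underscore followed by alphanumerics, not a keyword
Type: IDENTIFIER


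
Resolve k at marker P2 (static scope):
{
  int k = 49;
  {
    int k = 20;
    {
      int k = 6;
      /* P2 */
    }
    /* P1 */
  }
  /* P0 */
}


k declared in the same block as P2
k = 6


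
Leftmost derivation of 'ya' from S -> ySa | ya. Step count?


Derivation: S => ya
Steps: 1


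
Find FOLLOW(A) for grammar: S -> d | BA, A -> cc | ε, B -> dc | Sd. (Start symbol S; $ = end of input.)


$ ∈ FOLLOW(S). For each A -> αBβ: add FIRST(β)\{ε} to FOLLOW(B); if β nullable, add FOLLOW(A).
FOLLOW(A) = {$, d}


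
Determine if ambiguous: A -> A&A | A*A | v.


'v&v*v' has two parse trees (no precedence encoded between & and *)
Ambiguous


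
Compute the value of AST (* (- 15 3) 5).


Evaluate inner: (- 15 3) = 12
Evaluate root: (* 12 5) = 60
Result: 60


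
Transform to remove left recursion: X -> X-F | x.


Left-recursive alternatives: X-F; non-recursive: x
Introduce X': X -> xX', X' -> -FX' | ε


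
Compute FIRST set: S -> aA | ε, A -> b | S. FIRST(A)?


Per alternative of A: FIRST(b) = {b}; FIRST(S) = {a, ε}
FIRST(A) = {a, b, ε}


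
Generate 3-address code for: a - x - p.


Break into single-operator statements:
t1 = a - x
t2 = t1 - p


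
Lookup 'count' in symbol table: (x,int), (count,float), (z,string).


Lookup 'count' → type float


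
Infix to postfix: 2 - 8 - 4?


Left to right (same or higher precedence on left)
Postfix: 2 8 - 4 -


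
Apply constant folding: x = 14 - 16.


14 - 16 = -2 at compile time
Optimized: x = -2


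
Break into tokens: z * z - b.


Scan left to right, longest-match per lexeme
Tokens: ID(z), OP(*), ID(z), OP(-), ID(b)


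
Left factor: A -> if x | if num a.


Common prefix: 'if'
Factored: A -> if A', A' -> x | num a


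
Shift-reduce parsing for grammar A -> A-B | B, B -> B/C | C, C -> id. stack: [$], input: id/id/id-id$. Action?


no handle on stack; shift 'id'
Action: shift


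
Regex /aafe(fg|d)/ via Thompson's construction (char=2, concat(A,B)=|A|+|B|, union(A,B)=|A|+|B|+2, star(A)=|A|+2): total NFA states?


Syntax tree has 7 char leaf(s), 1 union(s), 0 star(s)
chars contribute 7×2 = 14; each union adds +2; each star adds +2
Total: 14 + 2 + 0 = 16 states


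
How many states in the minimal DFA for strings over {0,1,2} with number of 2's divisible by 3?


Track (count of 2) mod 3: states 0..2, accept at 0
Minimal DFA: 3 states


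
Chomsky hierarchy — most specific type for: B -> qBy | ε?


Single nonterminal LHS, but q^n y^n is not regular
Classification: Type 2 (Context-Free)


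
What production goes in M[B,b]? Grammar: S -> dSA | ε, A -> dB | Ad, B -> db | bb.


For [B, b]: 'b' ∈ FIRST(bb)
Entry: B -> bb


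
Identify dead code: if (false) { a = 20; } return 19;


condition is constant false, so the whole block is unreachable
Dead: 'if (false) { a = 20; }'


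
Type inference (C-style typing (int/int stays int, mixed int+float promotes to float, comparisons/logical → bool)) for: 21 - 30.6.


Operand types: int - float
Rule: mixed int/float promotes to float; int/int stays int
Result type: float


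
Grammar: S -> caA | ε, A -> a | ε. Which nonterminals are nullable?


A nonterminal is nullable iff some alternative derives ε (directly, or every symbol in it is nullable)
Nullable: {A, S}


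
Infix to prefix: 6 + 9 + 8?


left-to-right (same/higher precedence on left): tree is (+ (+ 6 9) 8)
Prefix: + + 6 9 8


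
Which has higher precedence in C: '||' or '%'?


'%' is multiplicative (level 10); '||' is logical OR (level 1)
Higher level binds tighter
'%' has higher precedence than '||'


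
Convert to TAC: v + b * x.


Break into single-operator statements:
t1 = b * x
t2 = v + t1


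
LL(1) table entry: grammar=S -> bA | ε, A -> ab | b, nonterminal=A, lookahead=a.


For [A, a]: 'a' ∈ FIRST(ab)
Entry: A -> ab


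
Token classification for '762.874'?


Pattern: digits with a decimal point
Type: FLOAT_LITERAL


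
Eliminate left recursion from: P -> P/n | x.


Left-recursive alternatives: P/n; non-recursive: x
Introduce P': P -> xP', P' -> /nP' | ε


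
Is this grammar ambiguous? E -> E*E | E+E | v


'v*v+v' has two parse trees (no precedence encoded between * and +)
Ambiguous


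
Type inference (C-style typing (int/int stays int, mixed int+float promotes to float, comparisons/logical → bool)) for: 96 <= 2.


Operand types: int <= int
Rule: comparison yields bool
Result type: bool


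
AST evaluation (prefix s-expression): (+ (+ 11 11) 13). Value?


Evaluate inner: (+ 11 11) = 22
Evaluate root: (+ 22 13) = 35
Result: 35


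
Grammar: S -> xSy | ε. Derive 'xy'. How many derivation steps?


Derivation: S => xSy => xy
Steps: 2


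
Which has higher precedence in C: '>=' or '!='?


'>=' is relational (level 7); '!=' is equality (level 6)
Higher level binds tighter
'>=' has higher precedence than '!='


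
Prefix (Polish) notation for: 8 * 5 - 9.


left-to-right (same/higher precedence on left): tree is (- (* 8 5) 9)
Prefix: - * 8 5 9


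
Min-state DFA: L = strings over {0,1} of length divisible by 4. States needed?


Track length mod 4: states 0..3, accept at 0
Minimal DFA: 4 states


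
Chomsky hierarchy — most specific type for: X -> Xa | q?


Left-linear: every RHS is a terminal or one nonterminal followed by a terminal
Classification: Type 3 (Regular)


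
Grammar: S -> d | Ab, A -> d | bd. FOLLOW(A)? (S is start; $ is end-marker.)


$ ∈ FOLLOW(S). For each A -> αBβ: add FIRST(β)\{ε} to FOLLOW(B); if β nullable, add FOLLOW(A).
FOLLOW(A) = {b}


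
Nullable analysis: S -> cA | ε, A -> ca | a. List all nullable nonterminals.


A nonterminal is nullable iff some alternative derives ε (directly, or every symbol in it is nullable)
Nullable: {S}


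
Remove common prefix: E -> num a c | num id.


Common prefix: 'num'
Factored: E -> num E', E' -> a c | id


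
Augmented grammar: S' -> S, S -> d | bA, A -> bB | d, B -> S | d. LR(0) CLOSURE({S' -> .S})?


Start: S' -> .S
For each item with dot before a nonterminal B, add B -> .γ for every B-production
Closure: [S' -> .S, S -> .d, S -> .bA]


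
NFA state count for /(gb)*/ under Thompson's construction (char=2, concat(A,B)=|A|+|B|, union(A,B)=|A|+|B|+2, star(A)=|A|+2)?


Syntax tree has 2 char leaf(s), 0 union(s), 1 star(s)
chars contribute 2×2 = 4; each union adds +2; each star adds +2
Total: 4 + 0 + 2 = 6 states


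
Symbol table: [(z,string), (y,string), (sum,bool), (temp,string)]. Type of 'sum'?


Lookup 'sum' → type bool


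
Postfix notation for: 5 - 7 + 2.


Left to right (same or higher precedence on left)
Postfix: 5 7 - 2 +


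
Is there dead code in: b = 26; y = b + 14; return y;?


b is read by y's definition; y is returned
No dead code


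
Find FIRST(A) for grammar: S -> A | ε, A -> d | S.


Per alternative of A: FIRST(d) = {d}; FIRST(S) = {d, ε}
FIRST(A) = {d, ε}


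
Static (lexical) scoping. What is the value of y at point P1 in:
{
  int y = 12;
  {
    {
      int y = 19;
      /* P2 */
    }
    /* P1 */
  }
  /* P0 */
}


P1's block does not declare y; resolves to the enclosing declaration at depth 0
y = 12


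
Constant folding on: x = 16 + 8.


16 + 8 = 24 at compile time
Optimized: x = 24


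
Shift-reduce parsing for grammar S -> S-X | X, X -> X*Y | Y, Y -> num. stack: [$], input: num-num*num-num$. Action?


no handle on stack; shift 'num'
Action: shift


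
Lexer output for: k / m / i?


Scan left to right, longest-match per lexeme
Tokens: ID(k), OP(/), ID(m), OP(/), ID(i)


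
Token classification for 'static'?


Pattern: reserved word
Type: KEYWORD


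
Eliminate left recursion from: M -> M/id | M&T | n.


Left-recursive alternatives: M/id, M&T; non-recursive: n
Introduce M': M -> nM', M' -> /idM' | &TM' | ε


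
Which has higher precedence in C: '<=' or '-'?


'-' is additive (level 9); '<=' is relational (level 7)
Higher level binds tighter
'-' has higher precedence than '<='


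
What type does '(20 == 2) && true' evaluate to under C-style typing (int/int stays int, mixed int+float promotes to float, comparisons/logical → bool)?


Operand types: bool && bool
Rule: logical operators take bool operands and yield bool
Result type: bool


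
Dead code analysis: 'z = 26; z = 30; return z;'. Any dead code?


first assignment to z is overwritten before any read
Dead: 'z = 26'


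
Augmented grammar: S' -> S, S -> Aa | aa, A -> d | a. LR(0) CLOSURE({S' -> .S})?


Start: S' -> .S
For each item with dot before a nonterminal B, add B -> .γ for every B-production
Closure: [S' -> .S, S -> .Aa, S -> .aa, A -> .d, A -> .a]


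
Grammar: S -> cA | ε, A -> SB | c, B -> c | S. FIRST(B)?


Per alternative of B: FIRST(c) = {c}; FIRST(S) = {c, ε}
FIRST(B) = {c, ε}


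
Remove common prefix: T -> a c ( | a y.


Common prefix: 'a'
Factored: T -> a T', T' -> c ( | y


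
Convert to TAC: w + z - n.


Break into single-operator statements:
t1 = w + z
t2 = t1 - n


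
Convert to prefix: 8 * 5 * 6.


left-to-right (same/higher precedence on left): tree is (* (* 8 5) 6)
Prefix: * * 8 5 6


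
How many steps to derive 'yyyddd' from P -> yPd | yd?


Derivation: P => yPd => yyPdd => yyyddd
Steps: 3


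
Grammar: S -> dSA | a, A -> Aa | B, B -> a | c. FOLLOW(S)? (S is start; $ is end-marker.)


$ ∈ FOLLOW(S). For each A -> αBβ: add FIRST(β)\{ε} to FOLLOW(B); if β nullable, add FOLLOW(A).
FOLLOW(S) = {$, a, c}


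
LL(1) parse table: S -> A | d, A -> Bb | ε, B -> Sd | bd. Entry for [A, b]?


For [A, b]: 'b' ∈ FIRST(Bb)
Entry: A -> Bb


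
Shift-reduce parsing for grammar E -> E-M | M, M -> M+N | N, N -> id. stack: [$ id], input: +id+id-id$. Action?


'id' on top is the handle for N -> id
Action: reduce (N -> id)


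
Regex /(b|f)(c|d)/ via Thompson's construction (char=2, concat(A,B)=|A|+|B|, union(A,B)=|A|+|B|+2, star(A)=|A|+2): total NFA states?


Syntax tree has 4 char leaf(s), 2 union(s), 0 star(s)
chars contribute 4×2 = 8; each union adds +2; each star adds +2
Total: 8 + 4 + 0 = 12 states


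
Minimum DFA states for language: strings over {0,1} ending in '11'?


Track the longest suffix of input matching a prefix of '11': 3 classes (prefixes of length 0..2)
Minimal DFA: 3 states


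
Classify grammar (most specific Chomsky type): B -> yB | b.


Right-linear: every RHS is a terminal or a terminal followed by one nonterminal
Classification: Type 3 (Regular)


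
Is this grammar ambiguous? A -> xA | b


right-linear, alternatives start with distinct terminals 'x' vs 'b': unique leftmost derivation
Unambiguous


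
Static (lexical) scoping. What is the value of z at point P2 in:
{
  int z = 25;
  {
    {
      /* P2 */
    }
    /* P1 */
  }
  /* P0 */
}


P2's block does not declare z; resolves to the enclosing declaration at depth 0
z = 25


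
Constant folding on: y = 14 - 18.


14 - 18 = -4 at compile time
Optimized: y = -4


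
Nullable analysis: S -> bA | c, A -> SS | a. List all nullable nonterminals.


A nonterminal is nullable iff some alternative derives ε (directly, or every symbol in it is nullable)
Nullable: {}


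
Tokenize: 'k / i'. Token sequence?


Scan left to right, longest-match per lexeme
Tokens: ID(k), OP(/), ID(i)


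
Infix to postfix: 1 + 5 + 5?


Left to right (same or higher precedence on left)
Postfix: 1 5 + 5 +


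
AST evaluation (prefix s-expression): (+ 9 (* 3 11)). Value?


Evaluate inner: (* 3 11) = 33
Evaluate root: (+ 9 33) = 42
Result: 42


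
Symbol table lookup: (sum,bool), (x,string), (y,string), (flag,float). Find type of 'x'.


Lookup 'x' → type string


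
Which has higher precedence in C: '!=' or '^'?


'!=' is equality (level 6); '^' is bitwise XOR (level 4)
Higher level binds tighter
'!=' has higher precedence than '^'


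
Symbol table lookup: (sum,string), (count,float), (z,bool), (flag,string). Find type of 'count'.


Lookup 'count' → type float


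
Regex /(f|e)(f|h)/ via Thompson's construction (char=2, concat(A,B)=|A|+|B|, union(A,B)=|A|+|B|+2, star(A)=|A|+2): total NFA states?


Syntax tree has 4 char leaf(s), 2 union(s), 0 star(s)
chars contribute 4×2 = 8; each union adds +2; each star adds +2
Total: 8 + 4 + 0 = 12 states


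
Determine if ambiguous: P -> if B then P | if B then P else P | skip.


dangling else: 'if B then if B then skip else skip' parses two ways
Ambiguous


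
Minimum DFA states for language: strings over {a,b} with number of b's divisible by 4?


Track (count of b) mod 4: states 0..3, accept at 0
Minimal DFA: 4 states


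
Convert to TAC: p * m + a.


Break into single-operator statements:
t1 = p * m
t2 = t1 + a


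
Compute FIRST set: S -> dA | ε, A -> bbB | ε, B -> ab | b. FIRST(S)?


Per alternative of S: FIRST(dA) = {d}; FIRST(ε) = {ε}
FIRST(S) = {d, ε}


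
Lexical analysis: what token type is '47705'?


Pattern: digits only
Type: INTEGER_LITERAL


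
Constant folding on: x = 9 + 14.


9 + 14 = 23 at compile time
Optimized: x = 23


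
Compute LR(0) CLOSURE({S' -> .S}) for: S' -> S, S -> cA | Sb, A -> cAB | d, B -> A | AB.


Start: S' -> .S
For each item with dot before a nonterminal B, add B -> .γ for every B-production
Closure: [S' -> .S, S -> .cA, S -> .Sb]


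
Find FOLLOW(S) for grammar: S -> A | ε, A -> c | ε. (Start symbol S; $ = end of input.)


$ ∈ FOLLOW(S). For each A -> αBβ: add FIRST(β)\{ε} to FOLLOW(B); if β nullable, add FOLLOW(A).
FOLLOW(S) = {$}


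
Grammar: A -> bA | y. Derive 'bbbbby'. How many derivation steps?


Derivation: A => bA => bbA => bbbA => bbbbA => bbbbbA => bbbbby
Steps: 6


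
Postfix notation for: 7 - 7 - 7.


Left to right (same or higher precedence on left)
Postfix: 7 7 - 7 -


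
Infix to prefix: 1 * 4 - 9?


left-to-right (same/higher precedence on left): tree is (- (* 1 4) 9)
Prefix: - * 1 4 9


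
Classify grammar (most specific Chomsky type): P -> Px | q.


Left-linear: every RHS is a terminal or one nonterminal followed by a terminal
Classification: Type 3 (Regular)


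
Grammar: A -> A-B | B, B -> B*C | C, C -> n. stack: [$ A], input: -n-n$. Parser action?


shift '-' to continue A -> A-B
Action: shift


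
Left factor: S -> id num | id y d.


Common prefix: 'id'
Factored: S -> id S', S' -> num | y d


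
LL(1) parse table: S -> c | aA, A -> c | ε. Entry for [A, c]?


For [A, c]: 'c' ∈ FIRST(c)
Entry: A -> c


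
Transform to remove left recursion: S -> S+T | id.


Left-recursive alternatives: S+T; non-recursive: id
Introduce S': S -> idS', S' -> +TS' | ε


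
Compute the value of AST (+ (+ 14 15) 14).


Evaluate inner: (+ 14 15) = 29
Evaluate root: (+ 29 14) = 43
Result: 43


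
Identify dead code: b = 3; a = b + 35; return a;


b is read by a's definition; a is returned
No dead code


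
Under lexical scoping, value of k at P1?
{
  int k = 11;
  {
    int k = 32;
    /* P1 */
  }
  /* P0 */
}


k declared in the same block as P1
k = 32


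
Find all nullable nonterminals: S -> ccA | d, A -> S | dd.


A nonterminal is nullable iff some alternative derives ε (directly, or every symbol in it is nullable)
Nullable: {}


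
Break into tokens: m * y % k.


Scan left to right, longest-match per lexeme
Tokens: ID(m), OP(*), ID(y), OP(%), ID(k)


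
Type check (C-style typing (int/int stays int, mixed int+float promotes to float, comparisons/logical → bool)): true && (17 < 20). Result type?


Operand types: bool && bool
Rule: logical operators take bool operands and yield bool
Result type: bool


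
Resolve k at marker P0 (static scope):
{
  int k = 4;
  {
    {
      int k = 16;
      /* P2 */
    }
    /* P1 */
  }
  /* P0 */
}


k declared in the same block as P0
k = 4


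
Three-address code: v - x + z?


Break into single-operator statements:
t1 = v - x
t2 = t1 + z


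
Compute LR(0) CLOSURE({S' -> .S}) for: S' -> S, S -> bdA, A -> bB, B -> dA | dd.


Start: S' -> .S
For each item with dot before a nonterminal B, add B -> .γ for every B-production
Closure: [S' -> .S, S -> .bdA]


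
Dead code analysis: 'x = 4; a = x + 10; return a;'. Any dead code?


x is read by a's definition; a is returned
No dead code


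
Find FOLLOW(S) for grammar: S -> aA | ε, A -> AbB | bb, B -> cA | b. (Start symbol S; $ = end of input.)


$ ∈ FOLLOW(S). For each A -> αBβ: add FIRST(β)\{ε} to FOLLOW(B); if β nullable, add FOLLOW(A).
FOLLOW(S) = {$}


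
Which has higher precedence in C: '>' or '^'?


'>' is relational (level 7); '^' is bitwise XOR (level 4)
Higher level binds tighter
'>' has higher precedence than '^'


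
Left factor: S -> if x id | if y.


Common prefix: 'if'
Factored: S -> if S', S' -> x id | y


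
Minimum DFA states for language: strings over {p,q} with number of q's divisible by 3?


Track (count of q) mod 3: states 0..2, accept at 0
Minimal DFA: 3 states


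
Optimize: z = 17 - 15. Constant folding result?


17 - 15 = 2 at compile time
Optimized: z = 2


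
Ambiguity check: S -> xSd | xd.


balanced x^n…d^n: each string has a unique parse
Unambiguous


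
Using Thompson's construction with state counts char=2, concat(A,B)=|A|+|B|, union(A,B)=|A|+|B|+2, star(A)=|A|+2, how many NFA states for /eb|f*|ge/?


Syntax tree has 5 char leaf(s), 2 union(s), 1 star(s)
chars contribute 5×2 = 10; each union adds +2; each star adds +2
Total: 10 + 4 + 2 = 16 states


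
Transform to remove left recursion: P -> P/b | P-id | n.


Left-recursive alternatives: P/b, P-id; non-recursive: n
Introduce P': P -> nP', P' -> /bP' | -idP' | ε


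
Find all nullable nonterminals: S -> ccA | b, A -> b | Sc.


A nonterminal is nullable iff some alternative derives ε (directly, or every symbol in it is nullable)
Nullable: {}


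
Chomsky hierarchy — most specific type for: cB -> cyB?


LHS has context (more than one symbol) and |LHS| ≤ |RHS|
Classification: Type 1 (Context-Sensitive)


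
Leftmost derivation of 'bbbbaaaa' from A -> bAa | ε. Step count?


Derivation: A => bAa => bbAaa => bbbAaaa => bbbbAaaaa => bbbbaaaa
Steps: 5


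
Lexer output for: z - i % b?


Scan left to right, longest-match per lexeme
Tokens: ID(z), OP(-), ID(i), OP(%), ID(b)


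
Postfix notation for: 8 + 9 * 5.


* has higher precedence, evaluate 9*5 first
Postfix: 8 9 5 * +


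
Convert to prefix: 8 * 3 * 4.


left-to-right (same/higher precedence on left): tree is (* (* 8 3) 4)
Prefix: * * 8 3 4


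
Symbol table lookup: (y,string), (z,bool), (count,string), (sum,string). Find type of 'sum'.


Lookup 'sum' → type string


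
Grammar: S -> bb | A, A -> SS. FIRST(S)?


Per alternative of S: FIRST(bb) = {b}; FIRST(A) = {b}
FIRST(S) = {b}


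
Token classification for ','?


Pattern: delimiter/punctuation
Type: PUNCTUATION


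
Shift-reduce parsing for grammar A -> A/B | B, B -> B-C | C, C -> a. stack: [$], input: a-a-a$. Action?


no handle on stack; shift 'a'
Action: shift


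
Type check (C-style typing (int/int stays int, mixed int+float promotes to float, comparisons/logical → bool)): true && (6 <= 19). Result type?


Operand types: bool && bool
Rule: logical operators take bool operands and yield bool
Result type: bool


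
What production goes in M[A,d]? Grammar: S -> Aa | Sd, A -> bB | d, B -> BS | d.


For [A, d]: 'd' ∈ FIRST(d)
Entry: A -> d


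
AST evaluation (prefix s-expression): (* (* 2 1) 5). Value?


Evaluate inner: (* 2 1) = 2
Evaluate root: (* 2 5) = 10
Result: 10


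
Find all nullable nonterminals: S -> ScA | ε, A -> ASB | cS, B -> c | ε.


A nonterminal is nullable iff some alternative derives ε (directly, or every symbol in it is nullable)
Nullable: {B, S}


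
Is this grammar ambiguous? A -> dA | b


right-linear, alternatives start with distinct terminals 'd' vs 'b': unique leftmost derivation
Unambiguous


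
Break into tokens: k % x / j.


Scan left to right, longest-match per lexeme
Tokens: ID(k), OP(%), ID(x), OP(/), ID(j)


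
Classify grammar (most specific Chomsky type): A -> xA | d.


Right-linear: every RHS is a terminal or a terminal followed by one nonterminal
Classification: Type 3 (Regular)


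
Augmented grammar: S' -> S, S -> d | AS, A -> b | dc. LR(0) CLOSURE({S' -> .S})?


Start: S' -> .S
For each item with dot before a nonterminal B, add B -> .γ for every B-production
Closure: [S' -> .S, S -> .d, S -> .AS, A -> .b, A -> .dc]


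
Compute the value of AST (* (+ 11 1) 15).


Evaluate inner: (+ 11 1) = 12
Evaluate root: (* 12 15) = 180
Result: 180


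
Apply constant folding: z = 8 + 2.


8 + 2 = 10 at compile time
Optimized: z = 10


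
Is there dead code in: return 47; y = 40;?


statement follows a return and is unreachable
Dead: 'y = 40'


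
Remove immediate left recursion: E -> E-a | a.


Left-recursive alternatives: E-a; non-recursive: a
Introduce E': E -> aE', E' -> -aE' | ε


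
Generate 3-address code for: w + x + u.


Break into single-operator statements:
t1 = w + x
t2 = t1 + u


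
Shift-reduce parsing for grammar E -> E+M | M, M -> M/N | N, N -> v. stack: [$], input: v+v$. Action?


no handle on stack; shift 'v'
Action: shift


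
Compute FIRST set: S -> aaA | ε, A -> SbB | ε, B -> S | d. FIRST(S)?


Per alternative of S: FIRST(aaA) = {a}; FIRST(ε) = {ε}
FIRST(S) = {a, ε}


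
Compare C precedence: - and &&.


'-' is additive (level 9); '&&' is logical AND (level 2)
Higher level binds tighter
'-' has higher precedence than '&&'


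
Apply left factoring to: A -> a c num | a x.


Common prefix: 'a'
Factored: A -> a A', A' -> c num | x


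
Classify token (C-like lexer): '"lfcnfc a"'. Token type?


Pattern: double-quoted sequence
Type: STRING_LITERAL


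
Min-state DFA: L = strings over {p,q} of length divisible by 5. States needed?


Track length mod 5: states 0..4, accept at 0
Minimal DFA: 5 states


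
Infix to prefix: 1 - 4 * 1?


'*' binds tighter: tree is (- 1 (* 4 1))
Prefix: - 1 * 4 1


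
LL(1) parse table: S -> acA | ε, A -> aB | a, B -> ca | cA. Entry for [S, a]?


For [S, a]: 'a' ∈ FIRST(acA)
Entry: S -> acA


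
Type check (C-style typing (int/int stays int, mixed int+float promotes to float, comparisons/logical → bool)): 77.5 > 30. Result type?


Operand types: float > int
Rule: comparison yields bool
Result type: bool


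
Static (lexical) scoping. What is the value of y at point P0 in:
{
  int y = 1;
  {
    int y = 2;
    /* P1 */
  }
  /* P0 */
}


y declared in the same block as P0
y = 1


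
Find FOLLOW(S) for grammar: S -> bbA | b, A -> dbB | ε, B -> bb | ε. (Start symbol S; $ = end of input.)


$ ∈ FOLLOW(S). For each A -> αBβ: add FIRST(β)\{ε} to FOLLOW(B); if β nullable, add FOLLOW(A).
FOLLOW(S) = {$}


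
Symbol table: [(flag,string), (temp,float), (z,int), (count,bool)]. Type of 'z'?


Lookup 'z' → type int


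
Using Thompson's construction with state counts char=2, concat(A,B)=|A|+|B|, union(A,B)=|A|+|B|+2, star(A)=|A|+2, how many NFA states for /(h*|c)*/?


Syntax tree has 2 char leaf(s), 1 union(s), 2 star(s)
chars contribute 2×2 = 4; each union adds +2; each star adds +2
Total: 4 + 2 + 4 = 10 states


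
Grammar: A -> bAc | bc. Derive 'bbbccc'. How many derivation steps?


Derivation: A => bAc => bbAcc => bbbccc
Steps: 3


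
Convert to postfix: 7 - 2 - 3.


Left to right (same or higher precedence on left)
Postfix: 7 2 - 3 -


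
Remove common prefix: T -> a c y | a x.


Common prefix: 'a'
Factored: T -> a T', T' -> c y | x


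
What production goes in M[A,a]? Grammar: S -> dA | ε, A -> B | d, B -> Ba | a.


For [A, a]: 'a' ∈ FIRST(B)
Entry: A -> B


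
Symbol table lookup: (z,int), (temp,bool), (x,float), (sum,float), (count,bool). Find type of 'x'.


Lookup 'x' → type float


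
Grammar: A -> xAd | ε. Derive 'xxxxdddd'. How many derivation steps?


Derivation: A => xAd => xxAdd => xxxAddd => xxxxAdddd => xxxxdddd
Steps: 5


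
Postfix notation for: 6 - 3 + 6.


Left to right (same or higher precedence on left)
Postfix: 6 3 - 6 +


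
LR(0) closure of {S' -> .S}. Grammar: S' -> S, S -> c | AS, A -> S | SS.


Start: S' -> .S
For each item with dot before a nonterminal B, add B -> .γ for every B-production
Closure: [S' -> .S, S -> .c, S -> .AS, A -> .S, A -> .SS]


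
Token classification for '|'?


Pattern: operator symbol
Type: OPERATOR


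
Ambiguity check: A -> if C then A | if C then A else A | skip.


dangling else: 'if C then if C then skip else skip' parses two ways
Ambiguous


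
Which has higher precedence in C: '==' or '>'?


'>' is relational (level 7); '==' is equality (level 6)
Higher level binds tighter
'>' has higher precedence than '=='


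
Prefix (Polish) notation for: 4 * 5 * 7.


left-to-right (same/higher precedence on left): tree is (* (* 4 5) 7)
Prefix: * * 4 5 7


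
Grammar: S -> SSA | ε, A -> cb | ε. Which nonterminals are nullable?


A nonterminal is nullable iff some alternative derives ε (directly, or every symbol in it is nullable)
Nullable: {A, S}


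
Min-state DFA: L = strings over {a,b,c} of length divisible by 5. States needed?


Track length mod 5: states 0..4, accept at 0
Minimal DFA: 5 states


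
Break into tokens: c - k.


Scan left to right, longest-match per lexeme
Tokens: ID(c), OP(-), ID(k)


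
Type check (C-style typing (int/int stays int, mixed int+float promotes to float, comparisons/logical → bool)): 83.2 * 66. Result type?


Operand types: float * int
Rule: mixed int/float promotes to float; int/int stays int
Result type: float


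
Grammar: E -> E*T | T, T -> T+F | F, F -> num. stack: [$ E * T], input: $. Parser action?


handle 'E*T' on top; lookahead ∈ FOLLOW(E) = {*, $}
Action: reduce (E -> E*T)


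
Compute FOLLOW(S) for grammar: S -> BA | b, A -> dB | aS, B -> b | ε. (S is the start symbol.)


$ ∈ FOLLOW(S). For each A -> αBβ: add FIRST(β)\{ε} to FOLLOW(B); if β nullable, add FOLLOW(A).
FOLLOW(S) = {$}


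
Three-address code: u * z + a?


Break into single-operator statements:
t1 = u * z
t2 = t1 + a


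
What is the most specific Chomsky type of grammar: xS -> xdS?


LHS has context (more than one symbol) and |LHS| ≤ |RHS|
Classification: Type 1 (Context-Sensitive)


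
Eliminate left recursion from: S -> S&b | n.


Left-recursive alternatives: S&b; non-recursive: n
Introduce S': S -> nS', S' -> &bS' | ε


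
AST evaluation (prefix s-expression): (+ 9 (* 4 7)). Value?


Evaluate inner: (* 4 7) = 28
Evaluate root: (+ 9 28) = 37
Result: 37


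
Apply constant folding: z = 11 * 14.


11 * 14 = 154 at compile time
Optimized: z = 154


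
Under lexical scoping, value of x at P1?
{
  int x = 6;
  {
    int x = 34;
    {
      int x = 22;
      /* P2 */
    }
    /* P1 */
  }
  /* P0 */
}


x declared in the same block as P1
x = 34


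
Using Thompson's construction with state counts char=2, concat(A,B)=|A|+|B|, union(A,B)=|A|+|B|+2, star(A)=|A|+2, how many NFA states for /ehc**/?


Syntax tree has 3 char leaf(s), 0 union(s), 2 star(s)
chars contribute 3×2 = 6; each union adds +2; each star adds +2
Total: 6 + 0 + 4 = 10 states


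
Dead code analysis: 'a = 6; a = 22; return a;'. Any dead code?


first assignment to a is overwritten before any read
Dead: 'a = 6'


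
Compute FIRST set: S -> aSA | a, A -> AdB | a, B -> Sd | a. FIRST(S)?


Per alternative of S: FIRST(aSA) = {a}; FIRST(a) = {a}
FIRST(S) = {a}


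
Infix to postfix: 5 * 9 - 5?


Left to right (same or higher precedence on left)
Postfix: 5 9 * 5 -


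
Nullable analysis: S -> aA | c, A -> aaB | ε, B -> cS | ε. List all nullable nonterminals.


A nonterminal is nullable iff some alternative derives ε (directly, or every symbol in it is nullable)
Nullable: {A, B}


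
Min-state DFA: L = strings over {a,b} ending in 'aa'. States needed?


Track the longest suffix of input matching a prefix of 'aa': 3 classes (prefixes of length 0..2)
Minimal DFA: 3 states


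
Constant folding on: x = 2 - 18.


2 - 18 = -16 at compile time
Optimized: x = -16


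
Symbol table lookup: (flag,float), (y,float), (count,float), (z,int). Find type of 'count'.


Lookup 'count' → type float


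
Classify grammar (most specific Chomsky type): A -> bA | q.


Right-linear: every RHS is a terminal or a terminal followed by one nonterminal
Classification: Type 3 (Regular)


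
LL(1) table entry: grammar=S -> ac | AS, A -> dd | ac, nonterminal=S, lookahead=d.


For [S, d]: 'd' ∈ FIRST(AS)
Entry: S -> AS


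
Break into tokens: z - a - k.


Scan left to right, longest-match per lexeme
Tokens: ID(z), OP(-), ID(a), OP(-), ID(k)


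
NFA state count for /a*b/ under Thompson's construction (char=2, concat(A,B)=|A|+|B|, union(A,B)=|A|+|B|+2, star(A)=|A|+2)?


Syntax tree has 2 char leaf(s), 0 union(s), 1 star(s)
chars contribute 2×2 = 4; each union adds +2; each star adds +2
Total: 4 + 0 + 2 = 6 states


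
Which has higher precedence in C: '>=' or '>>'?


'>>' is shift (level 8); '>=' is relational (level 7)
Higher level binds tighter
'>>' has higher precedence than '>='


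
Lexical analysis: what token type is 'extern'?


Pattern: reserved word
Type: KEYWORD


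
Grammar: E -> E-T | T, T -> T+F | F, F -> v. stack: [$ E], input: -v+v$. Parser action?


shift '-' to continue E -> E-T
Action: shift


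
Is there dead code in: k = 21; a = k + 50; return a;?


k is read by a's definition; a is returned
No dead code


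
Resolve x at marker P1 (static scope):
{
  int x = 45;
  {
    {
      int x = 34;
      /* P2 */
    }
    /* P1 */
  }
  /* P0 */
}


P1's block does not declare x; resolves to the enclosing declaration at depth 0
x = 45


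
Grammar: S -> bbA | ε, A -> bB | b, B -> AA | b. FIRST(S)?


Per alternative of S: FIRST(bbA) = {b}; FIRST(ε) = {ε}
FIRST(S) = {b, ε}


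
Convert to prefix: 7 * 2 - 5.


left-to-right (same/higher precedence on left): tree is (- (* 7 2) 5)
Prefix: - * 7 2 5


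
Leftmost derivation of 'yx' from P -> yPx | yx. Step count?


Derivation: P => yx
Steps: 1


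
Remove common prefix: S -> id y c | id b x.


Common prefix: 'id'
Factored: S -> id S', S' -> y c | b x


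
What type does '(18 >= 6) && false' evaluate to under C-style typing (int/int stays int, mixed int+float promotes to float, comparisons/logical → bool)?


Operand types: bool && bool
Rule: logical operators take bool operands and yield bool
Result type: bool


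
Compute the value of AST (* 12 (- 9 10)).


Evaluate inner: (- 9 10) = -1
Evaluate root: (* 12 -1) = -12
Result: -12


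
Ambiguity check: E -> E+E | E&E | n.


'n+n&n' has two parse trees (no precedence encoded between + and &)
Ambiguous


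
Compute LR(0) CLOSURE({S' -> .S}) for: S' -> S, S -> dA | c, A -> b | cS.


Start: S' -> .S
For each item with dot before a nonterminal B, add B -> .γ for every B-production
Closure: [S' -> .S, S -> .dA, S -> .c]


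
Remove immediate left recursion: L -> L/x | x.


Left-recursive alternatives: L/x; non-recursive: x
Introduce L': L -> xL', L' -> /xL' | ε


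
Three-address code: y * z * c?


Break into single-operator statements:
t1 = y * z
t2 = t1 * c


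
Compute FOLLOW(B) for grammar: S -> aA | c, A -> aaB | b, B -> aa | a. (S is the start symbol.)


$ ∈ FOLLOW(S). For each A -> αBβ: add FIRST(β)\{ε} to FOLLOW(B); if β nullable, add FOLLOW(A).
FOLLOW(B) = {$}


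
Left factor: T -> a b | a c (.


Common prefix: 'a'
Factored: T -> a T', T' -> b | c (


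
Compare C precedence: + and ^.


'+' is additive (level 9); '^' is bitwise XOR (level 4)
Higher level binds tighter
'+' has higher precedence than '^'


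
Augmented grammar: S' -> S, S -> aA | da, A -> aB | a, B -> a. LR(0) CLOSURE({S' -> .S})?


Start: S' -> .S
For each item with dot before a nonterminal B, add B -> .γ for every B-production
Closure: [S' -> .S, S -> .aA, S -> .da]


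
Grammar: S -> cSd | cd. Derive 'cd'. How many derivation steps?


Derivation: S => cd
Steps: 1


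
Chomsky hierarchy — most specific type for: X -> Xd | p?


Left-linear: every RHS is a terminal or one nonterminal followed by a terminal
Classification: Type 3 (Regular)


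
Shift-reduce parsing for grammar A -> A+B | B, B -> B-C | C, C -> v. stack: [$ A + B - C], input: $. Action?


handle 'B-C' on top
Action: reduce (B -> B-C)


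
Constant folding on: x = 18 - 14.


18 - 14 = 4 at compile time
Optimized: x = 4


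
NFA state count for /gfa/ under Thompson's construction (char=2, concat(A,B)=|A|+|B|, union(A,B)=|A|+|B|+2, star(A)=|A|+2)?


Syntax tree has 3 char leaf(s), 0 union(s), 0 star(s)
chars contribute 3×2 = 6; each union adds +2; each star adds +2
Total: 6 + 0 + 0 = 6 states
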